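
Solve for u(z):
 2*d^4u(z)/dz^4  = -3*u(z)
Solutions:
 u(z) = (C1*sin(6^(1/4)*z/2) + C2*cos(6^(1/4)*z/2))*exp(-6^(1/4)*z/2) + (C3*sin(6^(1/4)*z/2) + C4*cos(6^(1/4)*z/2))*exp(6^(1/4)*z/2)


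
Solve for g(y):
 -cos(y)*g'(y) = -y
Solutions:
 g(y) = C1 + Integral(y/cos(y), y)


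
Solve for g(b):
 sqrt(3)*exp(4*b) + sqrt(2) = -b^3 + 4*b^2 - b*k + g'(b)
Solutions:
 g(b) = C1 + b^4/4 - 4*b^3/3 + b^2*k/2 + sqrt(2)*b + sqrt(3)*exp(4*b)/4


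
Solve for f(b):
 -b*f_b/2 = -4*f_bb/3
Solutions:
 f(b) = C1 + C2*erfi(sqrt(3)*b/4)


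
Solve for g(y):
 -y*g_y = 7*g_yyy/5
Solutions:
 g(y) = C1 + Integral(C2*airyai(-5^(1/3)*7^(2/3)*y/7) + C3*airybi(-5^(1/3)*7^(2/3)*y/7), y)


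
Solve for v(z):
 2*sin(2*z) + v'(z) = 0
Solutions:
 v(z) = C1 + cos(2*z)


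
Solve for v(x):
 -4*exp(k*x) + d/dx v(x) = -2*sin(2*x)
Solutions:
 v(x) = C1 + cos(2*x) + 4*exp(k*x)/k


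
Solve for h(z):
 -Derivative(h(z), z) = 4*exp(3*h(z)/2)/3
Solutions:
 h(z) = 2*log(1/(C1 + 4*z))/3 + 2*log(2)/3
 h(z) = 2*log(2^(1/3)*(-1 - sqrt(3)*I)*(1/(C1 + 4*z))^(1/3)/2)
 h(z) = 2*log(2^(1/3)*(-1 + sqrt(3)*I)*(1/(C1 + 4*z))^(1/3)/2)


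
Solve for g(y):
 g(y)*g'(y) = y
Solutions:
 g(y) = -sqrt(C1 + y^2)
 g(y) = sqrt(C1 + y^2)


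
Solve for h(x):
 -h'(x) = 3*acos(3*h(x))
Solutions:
 Integral(1/acos(3*_y), (_y, h(x))) = C1 - 3*x


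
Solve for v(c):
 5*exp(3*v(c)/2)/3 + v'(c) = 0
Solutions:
 v(c) = 2*log(1/(C1 + 5*c))/3 + 2*log(2)/3
 v(c) = 2*log(2^(1/3)*(-1 - sqrt(3)*I)*(1/(C1 + 5*c))^(1/3)/2)
 v(c) = 2*log(2^(1/3)*(-1 + sqrt(3)*I)*(1/(C1 + 5*c))^(1/3)/2)


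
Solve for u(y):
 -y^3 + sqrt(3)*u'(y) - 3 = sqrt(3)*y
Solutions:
 u(y) = C1 + sqrt(3)*y^4/12 + y^2/2 + sqrt(3)*y


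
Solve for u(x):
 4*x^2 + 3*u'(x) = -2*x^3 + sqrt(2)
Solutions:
 u(x) = C1 - x^4/6 - 4*x^3/9 + sqrt(2)*x/3


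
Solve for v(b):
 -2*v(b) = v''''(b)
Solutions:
 v(b) = (C1*sin(2^(3/4)*b/2) + C2*cos(2^(3/4)*b/2))*exp(-2^(3/4)*b/2) + (C3*sin(2^(3/4)*b/2) + C4*cos(2^(3/4)*b/2))*exp(2^(3/4)*b/2)


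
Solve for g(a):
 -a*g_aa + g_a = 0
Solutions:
 g(a) = C1 + C2*a^2


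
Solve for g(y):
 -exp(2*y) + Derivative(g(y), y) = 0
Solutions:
 g(y) = C1 + exp(2*y)/2


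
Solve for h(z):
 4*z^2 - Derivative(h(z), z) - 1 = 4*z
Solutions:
 h(z) = C1 + 4*z^3/3 - 2*z^2 - z


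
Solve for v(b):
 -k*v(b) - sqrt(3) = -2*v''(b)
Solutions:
 v(b) = C1*exp(-sqrt(2)*b*sqrt(k)/2) + C2*exp(sqrt(2)*b*sqrt(k)/2) - sqrt(3)/k


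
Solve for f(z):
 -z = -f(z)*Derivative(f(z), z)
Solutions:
 f(z) = -sqrt(C1 + z^2)
 f(z) = sqrt(C1 + z^2)


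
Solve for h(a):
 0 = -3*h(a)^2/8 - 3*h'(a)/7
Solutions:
 h(a) = 8/(C1 + 7*a)


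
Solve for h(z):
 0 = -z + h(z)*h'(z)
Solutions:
 h(z) = -sqrt(C1 + z^2)
 h(z) = sqrt(C1 + z^2)


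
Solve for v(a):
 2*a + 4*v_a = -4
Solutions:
 v(a) = C1 - a^2/4 - a


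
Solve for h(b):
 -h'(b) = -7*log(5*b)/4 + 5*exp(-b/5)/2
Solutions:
 h(b) = C1 + 7*b*log(b)/4 + 7*b*(-1 + log(5))/4 + 25*exp(-b/5)/2


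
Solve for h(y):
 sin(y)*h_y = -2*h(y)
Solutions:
 h(y) = C1*(cos(y) + 1)/(cos(y) - 1)


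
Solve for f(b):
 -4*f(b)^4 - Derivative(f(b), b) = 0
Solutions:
 f(b) = (-3^(2/3) - 3*3^(1/6)*I)*(1/(C1 + 4*b))^(1/3)/6
 f(b) = (-3^(2/3) + 3*3^(1/6)*I)*(1/(C1 + 4*b))^(1/3)/6
 f(b) = (1/(C1 + 12*b))^(1/3)


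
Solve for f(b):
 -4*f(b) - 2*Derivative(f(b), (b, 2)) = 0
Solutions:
 f(b) = C1*sin(sqrt(2)*b) + C2*cos(sqrt(2)*b)


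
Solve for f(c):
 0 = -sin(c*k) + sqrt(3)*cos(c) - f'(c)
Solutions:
 f(c) = C1 + sqrt(3)*sin(c) + cos(c*k)/k


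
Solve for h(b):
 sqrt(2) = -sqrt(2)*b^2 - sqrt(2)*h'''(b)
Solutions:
 h(b) = C1 + C2*b + C3*b^2 - b^5/60 - b^3/6


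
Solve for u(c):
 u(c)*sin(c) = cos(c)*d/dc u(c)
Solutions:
 u(c) = C1/cos(c)


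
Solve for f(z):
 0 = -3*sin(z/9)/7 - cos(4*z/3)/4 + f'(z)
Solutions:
 f(z) = C1 + 3*sin(4*z/3)/16 - 27*cos(z/9)/7


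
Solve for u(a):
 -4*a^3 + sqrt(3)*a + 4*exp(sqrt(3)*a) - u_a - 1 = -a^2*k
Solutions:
 u(a) = C1 - a^4 + a^3*k/3 + sqrt(3)*a^2/2 - a + 4*sqrt(3)*exp(sqrt(3)*a)/3


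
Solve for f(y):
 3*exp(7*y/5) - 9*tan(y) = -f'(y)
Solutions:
 f(y) = C1 - 15*exp(7*y/5)/7 - 9*log(cos(y))


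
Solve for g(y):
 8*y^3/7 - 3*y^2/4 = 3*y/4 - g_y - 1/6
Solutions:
 g(y) = C1 - 2*y^4/7 + y^3/4 + 3*y^2/8 - y/6


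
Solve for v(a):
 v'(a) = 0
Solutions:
 v(a) = C1


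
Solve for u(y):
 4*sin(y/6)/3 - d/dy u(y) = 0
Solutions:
 u(y) = C1 - 8*cos(y/6)


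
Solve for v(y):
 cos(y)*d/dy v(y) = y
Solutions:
 v(y) = C1 + Integral(y/cos(y), y)


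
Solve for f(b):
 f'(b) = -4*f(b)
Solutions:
 f(b) = C1*exp(-4*b)


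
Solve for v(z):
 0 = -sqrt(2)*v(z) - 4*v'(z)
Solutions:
 v(z) = C1*exp(-sqrt(2)*z/4)


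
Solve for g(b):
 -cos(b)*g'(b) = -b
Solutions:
 g(b) = C1 + Integral(b/cos(b), b)


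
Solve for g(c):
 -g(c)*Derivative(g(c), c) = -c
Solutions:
 g(c) = -sqrt(C1 + c^2)
 g(c) = sqrt(C1 + c^2)


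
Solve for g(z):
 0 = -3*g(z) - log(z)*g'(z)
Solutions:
 g(z) = C1*exp(-3*li(z))


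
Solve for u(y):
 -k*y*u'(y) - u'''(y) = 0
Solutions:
 u(y) = C1 + Integral(C2*airyai(y*(-k)^(1/3)) + C3*airybi(y*(-k)^(1/3)), y)


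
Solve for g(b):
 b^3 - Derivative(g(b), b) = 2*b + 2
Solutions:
 g(b) = C1 + b^4/4 - b^2 - 2*b


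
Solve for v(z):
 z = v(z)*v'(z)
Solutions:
 v(z) = -sqrt(C1 + z^2)
 v(z) = sqrt(C1 + z^2)


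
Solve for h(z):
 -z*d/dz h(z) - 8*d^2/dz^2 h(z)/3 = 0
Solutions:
 h(z) = C1 + C2*erf(sqrt(3)*z/4)


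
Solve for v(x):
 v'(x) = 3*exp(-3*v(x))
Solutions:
 v(x) = log(C1 + 9*x)/3
 v(x) = log((-3^(1/3) - 3^(5/6)*I)*(C1 + 3*x)^(1/3)/2)
 v(x) = log((-3^(1/3) + 3^(5/6)*I)*(C1 + 3*x)^(1/3)/2)


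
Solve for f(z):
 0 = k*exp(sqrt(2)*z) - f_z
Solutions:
 f(z) = C1 + sqrt(2)*k*exp(sqrt(2)*z)/2


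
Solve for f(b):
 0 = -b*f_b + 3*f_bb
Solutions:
 f(b) = C1 + C2*erfi(sqrt(6)*b/6)


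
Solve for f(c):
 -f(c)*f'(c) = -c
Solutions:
 f(c) = -sqrt(C1 + c^2)
 f(c) = sqrt(C1 + c^2)


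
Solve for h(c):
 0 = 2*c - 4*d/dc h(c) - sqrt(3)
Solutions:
 h(c) = C1 + c^2/4 - sqrt(3)*c/4


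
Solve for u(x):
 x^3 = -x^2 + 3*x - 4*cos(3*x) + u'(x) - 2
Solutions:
 u(x) = C1 + x^4/4 + x^3/3 - 3*x^2/2 + 2*x + 4*sin(3*x)/3


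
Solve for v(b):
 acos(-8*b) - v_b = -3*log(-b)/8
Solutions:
 v(b) = C1 + 3*b*log(-b)/8 + b*acos(-8*b) - 3*b/8 + sqrt(1 - 64*b^2)/8


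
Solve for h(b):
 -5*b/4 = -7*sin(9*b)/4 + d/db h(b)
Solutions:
 h(b) = C1 - 5*b^2/8 - 7*cos(9*b)/36


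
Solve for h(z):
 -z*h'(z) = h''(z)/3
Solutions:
 h(z) = C1 + C2*erf(sqrt(6)*z/2)


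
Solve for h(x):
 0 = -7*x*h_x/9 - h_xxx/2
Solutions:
 h(x) = C1 + Integral(C2*airyai(-42^(1/3)*x/3) + C3*airybi(-42^(1/3)*x/3), x)


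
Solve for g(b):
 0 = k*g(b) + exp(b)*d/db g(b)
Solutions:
 g(b) = C1*exp(k*exp(-b))


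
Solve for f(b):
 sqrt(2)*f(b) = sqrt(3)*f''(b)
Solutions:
 f(b) = C1*exp(-2^(1/4)*3^(3/4)*b/3) + C2*exp(2^(1/4)*3^(3/4)*b/3)


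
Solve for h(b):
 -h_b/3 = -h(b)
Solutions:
 h(b) = C1*exp(3*b)


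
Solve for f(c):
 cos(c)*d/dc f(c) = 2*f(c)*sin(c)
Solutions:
 f(c) = C1/cos(c)^2


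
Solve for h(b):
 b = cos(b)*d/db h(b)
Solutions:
 h(b) = C1 + Integral(b/cos(b), b)


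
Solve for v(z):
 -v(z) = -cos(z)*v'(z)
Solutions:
 v(z) = C1*sqrt(sin(z) + 1)/sqrt(sin(z) - 1)


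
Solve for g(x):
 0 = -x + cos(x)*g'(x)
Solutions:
 g(x) = C1 + Integral(x/cos(x), x)


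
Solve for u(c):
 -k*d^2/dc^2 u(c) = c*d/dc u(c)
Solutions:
 u(c) = C1 + C2*sqrt(k)*erf(sqrt(2)*c*sqrt(1/k)/2)


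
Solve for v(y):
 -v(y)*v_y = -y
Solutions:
 v(y) = -sqrt(C1 + y^2)
 v(y) = sqrt(C1 + y^2)


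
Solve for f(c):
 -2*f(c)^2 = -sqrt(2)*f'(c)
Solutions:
 f(c) = -1/(C1 + sqrt(2)*c)


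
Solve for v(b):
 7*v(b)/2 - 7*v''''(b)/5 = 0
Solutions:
 v(b) = C1*exp(-2^(3/4)*5^(1/4)*b/2) + C2*exp(2^(3/4)*5^(1/4)*b/2) + C3*sin(2^(3/4)*5^(1/4)*b/2) + C4*cos(2^(3/4)*5^(1/4)*b/2)


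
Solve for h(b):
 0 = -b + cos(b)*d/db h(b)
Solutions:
 h(b) = C1 + Integral(b/cos(b), b)


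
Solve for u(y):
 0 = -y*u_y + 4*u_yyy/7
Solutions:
 u(y) = C1 + Integral(C2*airyai(14^(1/3)*y/2) + C3*airybi(14^(1/3)*y/2), y)


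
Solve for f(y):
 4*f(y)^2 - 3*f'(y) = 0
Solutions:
 f(y) = -3/(C1 + 4*y)


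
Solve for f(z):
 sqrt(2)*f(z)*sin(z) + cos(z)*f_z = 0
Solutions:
 f(z) = C1*cos(z)^(sqrt(2))


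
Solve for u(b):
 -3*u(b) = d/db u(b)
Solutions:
 u(b) = C1*exp(-3*b)


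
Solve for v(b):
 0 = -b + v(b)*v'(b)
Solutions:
 v(b) = -sqrt(C1 + b^2)
 v(b) = sqrt(C1 + b^2)


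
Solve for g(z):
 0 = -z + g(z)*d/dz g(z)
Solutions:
 g(z) = -sqrt(C1 + z^2)
 g(z) = sqrt(C1 + z^2)


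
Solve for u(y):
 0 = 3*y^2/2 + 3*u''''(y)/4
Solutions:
 u(y) = C1 + C2*y + C3*y^2 + C4*y^3 - y^6/180


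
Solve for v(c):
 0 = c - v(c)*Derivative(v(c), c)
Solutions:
 v(c) = -sqrt(C1 + c^2)
 v(c) = sqrt(C1 + c^2)


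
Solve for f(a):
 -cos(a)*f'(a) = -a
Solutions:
 f(a) = C1 + Integral(a/cos(a), a)


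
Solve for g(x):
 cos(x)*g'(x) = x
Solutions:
 g(x) = C1 + Integral(x/cos(x), x)


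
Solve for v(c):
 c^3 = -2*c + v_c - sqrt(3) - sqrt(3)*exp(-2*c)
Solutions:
 v(c) = C1 + c^4/4 + c^2 + sqrt(3)*c - sqrt(3)*exp(-2*c)/2


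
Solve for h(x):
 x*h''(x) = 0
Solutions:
 h(x) = C1 + C2*x


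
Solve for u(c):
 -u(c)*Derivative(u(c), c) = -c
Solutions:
 u(c) = -sqrt(C1 + c^2)
 u(c) = sqrt(C1 + c^2)


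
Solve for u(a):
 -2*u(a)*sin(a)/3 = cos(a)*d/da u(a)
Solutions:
 u(a) = C1*cos(a)^(2/3)


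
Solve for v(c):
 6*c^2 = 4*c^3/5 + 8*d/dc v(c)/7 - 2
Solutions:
 v(c) = C1 - 7*c^4/40 + 7*c^3/4 + 7*c/4


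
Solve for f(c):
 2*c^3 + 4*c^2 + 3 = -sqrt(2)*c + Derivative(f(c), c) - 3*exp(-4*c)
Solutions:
 f(c) = C1 + c^4/2 + 4*c^3/3 + sqrt(2)*c^2/2 + 3*c - 3*exp(-4*c)/4


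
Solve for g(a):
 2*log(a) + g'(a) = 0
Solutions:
 g(a) = C1 - 2*a*log(a) + 2*a


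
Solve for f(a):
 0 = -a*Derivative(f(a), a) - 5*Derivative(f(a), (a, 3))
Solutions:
 f(a) = C1 + Integral(C2*airyai(-5^(2/3)*a/5) + C3*airybi(-5^(2/3)*a/5), a)


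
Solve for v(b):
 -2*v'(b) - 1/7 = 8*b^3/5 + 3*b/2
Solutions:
 v(b) = C1 - b^4/5 - 3*b^2/8 - b/14


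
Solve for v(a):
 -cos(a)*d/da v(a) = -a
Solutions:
 v(a) = C1 + Integral(a/cos(a), a)


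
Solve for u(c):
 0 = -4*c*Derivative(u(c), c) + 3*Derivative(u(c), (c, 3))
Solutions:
 u(c) = C1 + Integral(C2*airyai(6^(2/3)*c/3) + C3*airybi(6^(2/3)*c/3), c)


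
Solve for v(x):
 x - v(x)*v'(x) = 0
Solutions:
 v(x) = -sqrt(C1 + x^2)
 v(x) = sqrt(C1 + x^2)


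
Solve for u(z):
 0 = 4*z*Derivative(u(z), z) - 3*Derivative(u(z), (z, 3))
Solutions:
 u(z) = C1 + Integral(C2*airyai(6^(2/3)*z/3) + C3*airybi(6^(2/3)*z/3), z)


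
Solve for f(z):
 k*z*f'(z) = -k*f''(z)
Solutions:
 f(z) = C1 + C2*erf(sqrt(2)*z/2)


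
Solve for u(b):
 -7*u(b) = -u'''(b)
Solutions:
 u(b) = C3*exp(7^(1/3)*b) + (C1*sin(sqrt(3)*7^(1/3)*b/2) + C2*cos(sqrt(3)*7^(1/3)*b/2))*exp(-7^(1/3)*b/2)


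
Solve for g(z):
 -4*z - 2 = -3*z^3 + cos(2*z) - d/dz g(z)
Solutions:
 g(z) = C1 - 3*z^4/4 + 2*z^2 + 2*z + sin(2*z)/2


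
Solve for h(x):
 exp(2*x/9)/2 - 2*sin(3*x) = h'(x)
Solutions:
 h(x) = C1 + 9*exp(2*x/9)/4 + 2*cos(3*x)/3


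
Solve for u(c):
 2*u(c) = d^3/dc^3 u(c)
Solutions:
 u(c) = C3*exp(2^(1/3)*c) + (C1*sin(2^(1/3)*sqrt(3)*c/2) + C2*cos(2^(1/3)*sqrt(3)*c/2))*exp(-2^(1/3)*c/2)


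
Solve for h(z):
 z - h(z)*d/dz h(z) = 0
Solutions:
 h(z) = -sqrt(C1 + z^2)
 h(z) = sqrt(C1 + z^2)


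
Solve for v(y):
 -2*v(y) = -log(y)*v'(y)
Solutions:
 v(y) = C1*exp(2*li(y))


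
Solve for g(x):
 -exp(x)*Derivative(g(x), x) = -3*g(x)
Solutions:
 g(x) = C1*exp(-3*exp(-x))


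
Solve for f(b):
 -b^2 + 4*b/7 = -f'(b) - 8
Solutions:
 f(b) = C1 + b^3/3 - 2*b^2/7 - 8*b


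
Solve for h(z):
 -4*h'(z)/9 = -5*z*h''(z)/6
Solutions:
 h(z) = C1 + C2*z^(23/15)


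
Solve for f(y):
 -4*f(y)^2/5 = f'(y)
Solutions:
 f(y) = 5/(C1 + 4*y)


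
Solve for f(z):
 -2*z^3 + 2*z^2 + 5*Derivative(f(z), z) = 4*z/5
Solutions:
 f(z) = C1 + z^4/10 - 2*z^3/15 + 2*z^2/25


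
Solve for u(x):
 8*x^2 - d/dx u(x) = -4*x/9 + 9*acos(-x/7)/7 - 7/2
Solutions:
 u(x) = C1 + 8*x^3/3 + 2*x^2/9 - 9*x*acos(-x/7)/7 + 7*x/2 - 9*sqrt(49 - x^2)/7


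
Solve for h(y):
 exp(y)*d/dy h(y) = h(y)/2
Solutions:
 h(y) = C1*exp(-exp(-y)/2)


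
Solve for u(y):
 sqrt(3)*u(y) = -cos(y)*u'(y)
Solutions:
 u(y) = C1*(sin(y) - 1)^(sqrt(3)/2)/(sin(y) + 1)^(sqrt(3)/2)


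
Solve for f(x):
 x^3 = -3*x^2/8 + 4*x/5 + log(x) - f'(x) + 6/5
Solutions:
 f(x) = C1 - x^4/4 - x^3/8 + 2*x^2/5 + x*log(x) + x/5


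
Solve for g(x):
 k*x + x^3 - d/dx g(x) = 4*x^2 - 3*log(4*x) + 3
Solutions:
 g(x) = C1 + k*x^2/2 + x^4/4 - 4*x^3/3 + 3*x*log(x) - 6*x + x*log(64)


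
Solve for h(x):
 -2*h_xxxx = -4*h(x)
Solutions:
 h(x) = C1*exp(-2^(1/4)*x) + C2*exp(2^(1/4)*x) + C3*sin(2^(1/4)*x) + C4*cos(2^(1/4)*x)


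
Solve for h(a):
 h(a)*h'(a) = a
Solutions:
 h(a) = -sqrt(C1 + a^2)
 h(a) = sqrt(C1 + a^2)


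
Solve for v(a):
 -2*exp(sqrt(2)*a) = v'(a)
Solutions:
 v(a) = C1 - sqrt(2)*exp(sqrt(2)*a)


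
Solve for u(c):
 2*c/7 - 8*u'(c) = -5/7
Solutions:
 u(c) = C1 + c^2/56 + 5*c/56


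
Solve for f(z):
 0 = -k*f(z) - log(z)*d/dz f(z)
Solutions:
 f(z) = C1*exp(-k*li(z))


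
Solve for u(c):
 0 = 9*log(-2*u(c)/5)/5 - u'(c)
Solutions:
 -5*Integral(1/(log(-_y) - log(5) + log(2)), (_y, u(c)))/9 = C1 - c


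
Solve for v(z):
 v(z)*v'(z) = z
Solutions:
 v(z) = -sqrt(C1 + z^2)
 v(z) = sqrt(C1 + z^2)


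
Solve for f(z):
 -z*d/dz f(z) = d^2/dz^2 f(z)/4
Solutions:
 f(z) = C1 + C2*erf(sqrt(2)*z)


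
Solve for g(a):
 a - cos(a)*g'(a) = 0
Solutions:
 g(a) = C1 + Integral(a/cos(a), a)


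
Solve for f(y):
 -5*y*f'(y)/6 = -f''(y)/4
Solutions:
 f(y) = C1 + C2*erfi(sqrt(15)*y/3)


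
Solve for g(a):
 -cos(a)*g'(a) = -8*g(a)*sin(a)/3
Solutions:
 g(a) = C1/cos(a)^(8/3)


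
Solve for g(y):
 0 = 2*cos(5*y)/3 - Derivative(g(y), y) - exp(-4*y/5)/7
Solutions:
 g(y) = C1 + 2*sin(5*y)/15 + 5*exp(-4*y/5)/28


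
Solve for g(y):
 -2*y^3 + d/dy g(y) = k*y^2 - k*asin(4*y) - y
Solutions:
 g(y) = C1 + k*y^3/3 - k*(y*asin(4*y) + sqrt(1 - 16*y^2)/4) + y^4/2 - y^2/2


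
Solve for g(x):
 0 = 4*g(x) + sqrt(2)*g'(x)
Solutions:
 g(x) = C1*exp(-2*sqrt(2)*x)


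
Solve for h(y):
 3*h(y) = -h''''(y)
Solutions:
 h(y) = (C1*sin(sqrt(2)*3^(1/4)*y/2) + C2*cos(sqrt(2)*3^(1/4)*y/2))*exp(-sqrt(2)*3^(1/4)*y/2) + (C3*sin(sqrt(2)*3^(1/4)*y/2) + C4*cos(sqrt(2)*3^(1/4)*y/2))*exp(sqrt(2)*3^(1/4)*y/2)


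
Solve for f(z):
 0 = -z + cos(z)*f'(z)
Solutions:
 f(z) = C1 + Integral(z/cos(z), z)


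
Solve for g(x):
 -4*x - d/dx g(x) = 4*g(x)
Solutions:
 g(x) = C1*exp(-4*x) - x + 1/4


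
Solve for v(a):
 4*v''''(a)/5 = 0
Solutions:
 v(a) = C1 + C2*a + C3*a^2 + C4*a^3


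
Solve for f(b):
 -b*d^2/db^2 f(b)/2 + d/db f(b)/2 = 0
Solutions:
 f(b) = C1 + C2*b^2


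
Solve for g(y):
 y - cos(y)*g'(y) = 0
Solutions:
 g(y) = C1 + Integral(y/cos(y), y)


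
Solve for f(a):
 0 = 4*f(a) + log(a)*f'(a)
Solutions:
 f(a) = C1*exp(-4*li(a))


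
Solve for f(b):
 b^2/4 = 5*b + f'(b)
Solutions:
 f(b) = C1 + b^3/12 - 5*b^2/2


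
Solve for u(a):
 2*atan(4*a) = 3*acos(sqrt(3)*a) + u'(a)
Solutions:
 u(a) = C1 - 3*a*acos(sqrt(3)*a) + 2*a*atan(4*a) + sqrt(3)*sqrt(1 - 3*a^2) - log(16*a^2 + 1)/4


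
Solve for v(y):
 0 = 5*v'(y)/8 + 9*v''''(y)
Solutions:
 v(y) = C1 + C4*exp(-15^(1/3)*y/6) + (C2*sin(3^(5/6)*5^(1/3)*y/12) + C3*cos(3^(5/6)*5^(1/3)*y/12))*exp(15^(1/3)*y/12)


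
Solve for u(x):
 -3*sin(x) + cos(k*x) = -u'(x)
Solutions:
 u(x) = C1 - 3*cos(x) - sin(k*x)/k


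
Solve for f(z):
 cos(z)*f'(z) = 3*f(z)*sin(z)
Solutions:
 f(z) = C1/cos(z)^3


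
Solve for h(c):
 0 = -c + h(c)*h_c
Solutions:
 h(c) = -sqrt(C1 + c^2)
 h(c) = sqrt(C1 + c^2)


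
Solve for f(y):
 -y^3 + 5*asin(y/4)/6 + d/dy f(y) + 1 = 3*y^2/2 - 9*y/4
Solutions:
 f(y) = C1 + y^4/4 + y^3/2 - 9*y^2/8 - 5*y*asin(y/4)/6 - y - 5*sqrt(16 - y^2)/6


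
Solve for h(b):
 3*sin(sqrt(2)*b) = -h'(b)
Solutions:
 h(b) = C1 + 3*sqrt(2)*cos(sqrt(2)*b)/2


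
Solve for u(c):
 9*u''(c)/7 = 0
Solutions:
 u(c) = C1 + C2*c


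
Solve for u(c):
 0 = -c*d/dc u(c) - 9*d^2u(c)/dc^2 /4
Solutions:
 u(c) = C1 + C2*erf(sqrt(2)*c/3)


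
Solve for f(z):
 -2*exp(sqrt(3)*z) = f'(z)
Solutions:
 f(z) = C1 - 2*sqrt(3)*exp(sqrt(3)*z)/3


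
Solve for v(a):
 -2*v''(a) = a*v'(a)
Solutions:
 v(a) = C1 + C2*erf(a/2)


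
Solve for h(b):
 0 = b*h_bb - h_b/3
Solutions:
 h(b) = C1 + C2*b^(4/3)


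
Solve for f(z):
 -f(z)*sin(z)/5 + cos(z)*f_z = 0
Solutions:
 f(z) = C1/cos(z)^(1/5)


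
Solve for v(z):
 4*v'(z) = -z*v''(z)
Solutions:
 v(z) = C1 + C2/z^3


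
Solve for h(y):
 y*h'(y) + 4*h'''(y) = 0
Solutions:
 h(y) = C1 + Integral(C2*airyai(-2^(1/3)*y/2) + C3*airybi(-2^(1/3)*y/2), y)


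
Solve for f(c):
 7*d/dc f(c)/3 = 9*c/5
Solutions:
 f(c) = C1 + 27*c^2/70


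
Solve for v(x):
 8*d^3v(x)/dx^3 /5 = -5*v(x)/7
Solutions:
 v(x) = C3*exp(-35^(2/3)*x/14) + (C1*sin(sqrt(3)*35^(2/3)*x/28) + C2*cos(sqrt(3)*35^(2/3)*x/28))*exp(35^(2/3)*x/28)


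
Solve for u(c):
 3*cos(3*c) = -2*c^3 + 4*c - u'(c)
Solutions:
 u(c) = C1 - c^4/2 + 2*c^2 - sin(3*c)


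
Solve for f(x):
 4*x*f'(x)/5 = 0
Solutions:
 f(x) = C1


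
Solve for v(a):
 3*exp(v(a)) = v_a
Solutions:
 v(a) = log(-1/(C1 + 3*a))


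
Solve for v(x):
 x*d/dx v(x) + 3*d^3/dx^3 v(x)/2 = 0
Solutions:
 v(x) = C1 + Integral(C2*airyai(-2^(1/3)*3^(2/3)*x/3) + C3*airybi(-2^(1/3)*3^(2/3)*x/3), x)


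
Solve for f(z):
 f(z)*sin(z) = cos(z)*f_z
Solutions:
 f(z) = C1/cos(z)


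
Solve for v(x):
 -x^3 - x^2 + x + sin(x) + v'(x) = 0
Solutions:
 v(x) = C1 + x^4/4 + x^3/3 - x^2/2 + cos(x)


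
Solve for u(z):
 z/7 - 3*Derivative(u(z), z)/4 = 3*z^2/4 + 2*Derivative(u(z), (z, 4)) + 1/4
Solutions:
 u(z) = C1 + C4*exp(-3^(1/3)*z/2) - z^3/3 + 2*z^2/21 - z/3 + (C2*sin(3^(5/6)*z/4) + C3*cos(3^(5/6)*z/4))*exp(3^(1/3)*z/4)


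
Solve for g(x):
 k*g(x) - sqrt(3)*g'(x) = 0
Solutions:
 g(x) = C1*exp(sqrt(3)*k*x/3)


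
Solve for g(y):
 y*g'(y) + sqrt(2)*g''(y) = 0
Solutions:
 g(y) = C1 + C2*erf(2^(1/4)*y/2)


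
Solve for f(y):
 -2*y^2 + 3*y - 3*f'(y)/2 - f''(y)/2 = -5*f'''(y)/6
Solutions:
 f(y) = C1 + C2*exp(3*y*(1 - sqrt(21))/10) + C3*exp(3*y*(1 + sqrt(21))/10) - 4*y^3/9 + 13*y^2/9 - 22*y/9


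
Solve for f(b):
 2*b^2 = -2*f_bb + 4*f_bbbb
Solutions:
 f(b) = C1 + C2*b + C3*exp(-sqrt(2)*b/2) + C4*exp(sqrt(2)*b/2) - b^4/12 - 2*b^2


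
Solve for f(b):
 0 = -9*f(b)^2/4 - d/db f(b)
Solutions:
 f(b) = 4/(C1 + 9*b)


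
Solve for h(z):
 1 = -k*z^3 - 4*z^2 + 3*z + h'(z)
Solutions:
 h(z) = C1 + k*z^4/4 + 4*z^3/3 - 3*z^2/2 + z


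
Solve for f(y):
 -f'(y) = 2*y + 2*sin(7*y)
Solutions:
 f(y) = C1 - y^2 + 2*cos(7*y)/7


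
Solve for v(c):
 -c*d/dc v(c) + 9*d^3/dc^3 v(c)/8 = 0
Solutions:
 v(c) = C1 + Integral(C2*airyai(2*3^(1/3)*c/3) + C3*airybi(2*3^(1/3)*c/3), c)


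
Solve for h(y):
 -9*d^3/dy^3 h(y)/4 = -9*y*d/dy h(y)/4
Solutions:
 h(y) = C1 + Integral(C2*airyai(y) + C3*airybi(y), y)


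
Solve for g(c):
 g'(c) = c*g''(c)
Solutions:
 g(c) = C1 + C2*c^2


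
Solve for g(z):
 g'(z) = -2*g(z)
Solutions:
 g(z) = C1*exp(-2*z)


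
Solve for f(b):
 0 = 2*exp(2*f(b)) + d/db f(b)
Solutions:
 f(b) = log(-sqrt(-1/(C1 - 2*b))) - log(2)/2
 f(b) = log(-1/(C1 - 2*b))/2 - log(2)/2


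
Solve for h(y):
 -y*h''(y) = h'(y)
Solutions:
 h(y) = C1 + C2*log(y)


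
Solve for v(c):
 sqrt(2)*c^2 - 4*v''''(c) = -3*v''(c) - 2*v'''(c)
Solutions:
 v(c) = C1 + C2*c + C3*exp(c*(1 - sqrt(13))/4) + C4*exp(c*(1 + sqrt(13))/4) - sqrt(2)*c^4/36 + 2*sqrt(2)*c^3/27 - 16*sqrt(2)*c^2/27


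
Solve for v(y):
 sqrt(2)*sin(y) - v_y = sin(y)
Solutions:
 v(y) = C1 - sqrt(2)*cos(y) + cos(y)


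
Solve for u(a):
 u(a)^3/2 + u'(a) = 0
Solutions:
 u(a) = -sqrt(-1/(C1 - a))
 u(a) = sqrt(-1/(C1 - a))


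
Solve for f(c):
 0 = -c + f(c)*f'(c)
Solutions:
 f(c) = -sqrt(C1 + c^2)
 f(c) = sqrt(C1 + c^2)


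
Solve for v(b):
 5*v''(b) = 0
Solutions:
 v(b) = C1 + C2*b


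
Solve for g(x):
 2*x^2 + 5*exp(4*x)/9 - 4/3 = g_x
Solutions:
 g(x) = C1 + 2*x^3/3 - 4*x/3 + 5*exp(4*x)/36


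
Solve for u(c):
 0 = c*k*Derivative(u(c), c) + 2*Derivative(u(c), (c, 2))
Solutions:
 u(c) = Piecewise((-sqrt(pi)*C1*erf(c*sqrt(k)/2)/sqrt(k) - C2, (k > 0) | (k < 0)), (-C1*c - C2, True))


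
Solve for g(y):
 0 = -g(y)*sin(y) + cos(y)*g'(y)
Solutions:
 g(y) = C1/cos(y)


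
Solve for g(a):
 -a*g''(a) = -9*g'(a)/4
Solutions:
 g(a) = C1 + C2*a^(13/4)


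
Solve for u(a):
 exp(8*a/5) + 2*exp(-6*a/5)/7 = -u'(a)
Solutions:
 u(a) = C1 - 5*exp(8*a/5)/8 + 5*exp(-6*a/5)/21


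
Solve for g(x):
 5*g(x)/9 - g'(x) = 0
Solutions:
 g(x) = C1*exp(5*x/9)


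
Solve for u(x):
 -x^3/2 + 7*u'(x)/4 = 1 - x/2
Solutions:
 u(x) = C1 + x^4/14 - x^2/7 + 4*x/7


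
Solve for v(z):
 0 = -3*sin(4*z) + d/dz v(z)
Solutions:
 v(z) = C1 - 3*cos(4*z)/4


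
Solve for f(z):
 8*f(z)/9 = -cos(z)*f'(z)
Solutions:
 f(z) = C1*(sin(z) - 1)^(4/9)/(sin(z) + 1)^(4/9)


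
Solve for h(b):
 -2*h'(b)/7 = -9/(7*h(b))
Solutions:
 h(b) = -sqrt(C1 + 9*b)
 h(b) = sqrt(C1 + 9*b)


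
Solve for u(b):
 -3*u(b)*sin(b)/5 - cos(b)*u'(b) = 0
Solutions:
 u(b) = C1*cos(b)^(3/5)


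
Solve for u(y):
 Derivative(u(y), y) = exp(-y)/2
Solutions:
 u(y) = C1 - exp(-y)/2


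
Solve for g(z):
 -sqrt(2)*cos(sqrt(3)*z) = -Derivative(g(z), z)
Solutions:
 g(z) = C1 + sqrt(6)*sin(sqrt(3)*z)/3


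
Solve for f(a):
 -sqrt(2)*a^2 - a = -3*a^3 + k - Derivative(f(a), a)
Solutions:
 f(a) = C1 - 3*a^4/4 + sqrt(2)*a^3/3 + a^2/2 + a*k


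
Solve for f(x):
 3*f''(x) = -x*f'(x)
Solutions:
 f(x) = C1 + C2*erf(sqrt(6)*x/6)


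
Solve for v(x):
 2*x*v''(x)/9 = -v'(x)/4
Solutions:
 v(x) = C1 + C2/x^(1/8)


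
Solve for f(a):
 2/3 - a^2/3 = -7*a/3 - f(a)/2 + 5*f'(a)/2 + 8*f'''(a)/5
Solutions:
 f(a) = C1*exp(15^(1/3)*a*(-(18 + sqrt(2199))^(1/3) + 5*15^(1/3)/(18 + sqrt(2199))^(1/3))/24)*sin(3^(1/6)*5^(1/3)*a*(15*5^(1/3)/(18 + sqrt(2199))^(1/3) + 3^(2/3)*(18 + sqrt(2199))^(1/3))/24) + C2*exp(15^(1/3)*a*(-(18 + sqrt(2199))^(1/3) + 5*15^(1/3)/(18 + sqrt(2199))^(1/3))/24)*cos(3^(1/6)*5^(1/3)*a*(15*5^(1/3)/(18 + sqrt(2199))^(1/3) + 3^(2/3)*(18 + sqrt(2199))^(1/3))/24) + C3*exp(-15^(1/3)*a*(-(18 + sqrt(2199))^(1/3) + 5*15^(1/3)/(18 + sqrt(2199))^(1/3))/12) + 2*a^2/3 + 2*a + 26/3


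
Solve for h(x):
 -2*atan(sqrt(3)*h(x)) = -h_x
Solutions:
 Integral(1/atan(sqrt(3)*_y), (_y, h(x))) = C1 + 2*x


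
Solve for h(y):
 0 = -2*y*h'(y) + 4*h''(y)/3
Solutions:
 h(y) = C1 + C2*erfi(sqrt(3)*y/2)


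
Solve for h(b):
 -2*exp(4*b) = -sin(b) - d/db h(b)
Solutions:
 h(b) = C1 + exp(4*b)/2 + cos(b)


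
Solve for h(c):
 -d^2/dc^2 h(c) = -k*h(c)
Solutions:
 h(c) = C1*exp(-c*sqrt(k)) + C2*exp(c*sqrt(k))


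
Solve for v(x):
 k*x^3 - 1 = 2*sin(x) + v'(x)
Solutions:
 v(x) = C1 + k*x^4/4 - x + 2*cos(x)


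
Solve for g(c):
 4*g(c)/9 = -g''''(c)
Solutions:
 g(c) = (C1*sin(sqrt(3)*c/3) + C2*cos(sqrt(3)*c/3))*exp(-sqrt(3)*c/3) + (C3*sin(sqrt(3)*c/3) + C4*cos(sqrt(3)*c/3))*exp(sqrt(3)*c/3)


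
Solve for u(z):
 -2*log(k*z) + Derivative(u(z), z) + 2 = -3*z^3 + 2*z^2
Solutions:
 u(z) = C1 - 3*z^4/4 + 2*z^3/3 + 2*z*log(k*z) - 4*z


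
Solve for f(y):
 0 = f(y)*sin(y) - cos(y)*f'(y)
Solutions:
 f(y) = C1/cos(y)


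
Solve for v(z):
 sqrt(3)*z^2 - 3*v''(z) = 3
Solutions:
 v(z) = C1 + C2*z + sqrt(3)*z^4/36 - z^2/2


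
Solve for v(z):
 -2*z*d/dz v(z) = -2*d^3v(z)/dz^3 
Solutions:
 v(z) = C1 + Integral(C2*airyai(z) + C3*airybi(z), z)


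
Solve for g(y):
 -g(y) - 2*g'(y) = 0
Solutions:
 g(y) = C1*exp(-y/2)


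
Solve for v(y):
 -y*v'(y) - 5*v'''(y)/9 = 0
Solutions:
 v(y) = C1 + Integral(C2*airyai(-15^(2/3)*y/5) + C3*airybi(-15^(2/3)*y/5), y)


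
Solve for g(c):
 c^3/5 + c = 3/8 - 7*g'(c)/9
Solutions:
 g(c) = C1 - 9*c^4/140 - 9*c^2/14 + 27*c/56


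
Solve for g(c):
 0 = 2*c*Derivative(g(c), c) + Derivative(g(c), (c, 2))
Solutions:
 g(c) = C1 + C2*erf(c)


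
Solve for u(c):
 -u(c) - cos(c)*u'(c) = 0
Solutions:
 u(c) = C1*sqrt(sin(c) - 1)/sqrt(sin(c) + 1)


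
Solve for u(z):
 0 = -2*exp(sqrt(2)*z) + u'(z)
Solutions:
 u(z) = C1 + sqrt(2)*exp(sqrt(2)*z)


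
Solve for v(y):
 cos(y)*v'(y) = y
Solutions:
 v(y) = C1 + Integral(y/cos(y), y)


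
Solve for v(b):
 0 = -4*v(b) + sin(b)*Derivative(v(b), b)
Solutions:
 v(b) = C1*(cos(b)^2 - 2*cos(b) + 1)/(cos(b)^2 + 2*cos(b) + 1)


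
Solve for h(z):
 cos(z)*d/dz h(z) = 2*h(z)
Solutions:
 h(z) = C1*(sin(z) + 1)/(sin(z) - 1)


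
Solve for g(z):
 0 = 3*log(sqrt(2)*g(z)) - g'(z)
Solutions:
 -2*Integral(1/(2*log(_y) + log(2)), (_y, g(z)))/3 = C1 - z


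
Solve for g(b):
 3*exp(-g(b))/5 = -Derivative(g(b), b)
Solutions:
 g(b) = log(C1 - 3*b/5)


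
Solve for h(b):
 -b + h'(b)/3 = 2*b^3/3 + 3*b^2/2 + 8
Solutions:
 h(b) = C1 + b^4/2 + 3*b^3/2 + 3*b^2/2 + 24*b


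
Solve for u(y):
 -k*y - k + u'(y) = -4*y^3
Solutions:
 u(y) = C1 + k*y^2/2 + k*y - y^4


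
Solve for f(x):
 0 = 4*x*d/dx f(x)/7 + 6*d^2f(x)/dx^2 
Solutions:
 f(x) = C1 + C2*erf(sqrt(21)*x/21)


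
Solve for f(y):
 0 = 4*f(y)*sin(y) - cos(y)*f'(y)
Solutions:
 f(y) = C1/cos(y)^4


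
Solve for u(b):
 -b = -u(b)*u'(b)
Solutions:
 u(b) = -sqrt(C1 + b^2)
 u(b) = sqrt(C1 + b^2)


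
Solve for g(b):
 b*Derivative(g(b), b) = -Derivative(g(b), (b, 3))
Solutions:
 g(b) = C1 + Integral(C2*airyai(-b) + C3*airybi(-b), b)


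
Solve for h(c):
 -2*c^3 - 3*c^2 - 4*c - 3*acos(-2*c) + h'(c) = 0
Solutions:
 h(c) = C1 + c^4/2 + c^3 + 2*c^2 + 3*c*acos(-2*c) + 3*sqrt(1 - 4*c^2)/2


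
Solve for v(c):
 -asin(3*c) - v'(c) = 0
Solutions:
 v(c) = C1 - c*asin(3*c) - sqrt(1 - 9*c^2)/3


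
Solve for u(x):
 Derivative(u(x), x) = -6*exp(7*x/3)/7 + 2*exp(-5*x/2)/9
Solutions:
 u(x) = C1 - 18*exp(7*x/3)/49 - 4*exp(-5*x/2)/45


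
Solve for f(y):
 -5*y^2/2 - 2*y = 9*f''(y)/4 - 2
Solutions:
 f(y) = C1 + C2*y - 5*y^4/54 - 4*y^3/27 + 4*y^2/9


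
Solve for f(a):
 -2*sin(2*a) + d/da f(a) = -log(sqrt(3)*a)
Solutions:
 f(a) = C1 - a*log(a) - a*log(3)/2 + a - cos(2*a)


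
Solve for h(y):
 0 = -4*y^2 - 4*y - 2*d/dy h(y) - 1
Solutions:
 h(y) = C1 - 2*y^3/3 - y^2 - y/2


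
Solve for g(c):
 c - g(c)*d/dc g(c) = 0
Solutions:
 g(c) = -sqrt(C1 + c^2)
 g(c) = sqrt(C1 + c^2)


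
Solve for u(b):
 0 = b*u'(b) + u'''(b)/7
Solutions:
 u(b) = C1 + Integral(C2*airyai(-7^(1/3)*b) + C3*airybi(-7^(1/3)*b), b)


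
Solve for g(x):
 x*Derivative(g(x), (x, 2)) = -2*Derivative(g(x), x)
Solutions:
 g(x) = C1 + C2/x


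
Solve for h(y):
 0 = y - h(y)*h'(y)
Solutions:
 h(y) = -sqrt(C1 + y^2)
 h(y) = sqrt(C1 + y^2)


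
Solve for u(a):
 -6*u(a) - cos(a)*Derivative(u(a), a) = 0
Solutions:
 u(a) = C1*(sin(a)^3 - 3*sin(a)^2 + 3*sin(a) - 1)/(sin(a)^3 + 3*sin(a)^2 + 3*sin(a) + 1)


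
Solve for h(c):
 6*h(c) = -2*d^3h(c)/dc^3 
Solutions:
 h(c) = C3*exp(-3^(1/3)*c) + (C1*sin(3^(5/6)*c/2) + C2*cos(3^(5/6)*c/2))*exp(3^(1/3)*c/2)


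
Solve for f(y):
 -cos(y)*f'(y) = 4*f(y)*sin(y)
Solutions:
 f(y) = C1*cos(y)^4


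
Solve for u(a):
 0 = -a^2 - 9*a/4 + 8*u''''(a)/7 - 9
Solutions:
 u(a) = C1 + C2*a + C3*a^2 + C4*a^3 + 7*a^6/2880 + 21*a^5/1280 + 21*a^4/64


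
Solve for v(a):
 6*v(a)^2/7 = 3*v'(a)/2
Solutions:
 v(a) = -7/(C1 + 4*a)


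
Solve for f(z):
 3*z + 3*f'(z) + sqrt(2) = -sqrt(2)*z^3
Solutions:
 f(z) = C1 - sqrt(2)*z^4/12 - z^2/2 - sqrt(2)*z/3


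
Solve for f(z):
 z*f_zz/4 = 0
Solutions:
 f(z) = C1 + C2*z


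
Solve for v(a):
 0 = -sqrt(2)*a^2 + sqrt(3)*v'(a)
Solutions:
 v(a) = C1 + sqrt(6)*a^3/9


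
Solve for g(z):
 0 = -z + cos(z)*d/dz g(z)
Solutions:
 g(z) = C1 + Integral(z/cos(z), z)


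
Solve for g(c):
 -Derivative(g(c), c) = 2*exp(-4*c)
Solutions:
 g(c) = C1 + exp(-4*c)/2


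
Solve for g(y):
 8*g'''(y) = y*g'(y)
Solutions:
 g(y) = C1 + Integral(C2*airyai(y/2) + C3*airybi(y/2), y)


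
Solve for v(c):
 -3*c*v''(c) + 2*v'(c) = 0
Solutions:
 v(c) = C1 + C2*c^(5/3)


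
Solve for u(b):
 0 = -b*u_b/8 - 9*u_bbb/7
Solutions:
 u(b) = C1 + Integral(C2*airyai(-21^(1/3)*b/6) + C3*airybi(-21^(1/3)*b/6), b)


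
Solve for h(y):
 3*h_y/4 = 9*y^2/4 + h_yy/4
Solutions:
 h(y) = C1 + C2*exp(3*y) + y^3 + y^2 + 2*y/3


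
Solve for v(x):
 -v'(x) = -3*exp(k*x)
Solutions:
 v(x) = C1 + 3*exp(k*x)/k


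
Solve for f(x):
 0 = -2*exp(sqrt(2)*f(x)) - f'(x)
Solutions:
 f(x) = sqrt(2)*(2*log(1/(C1 + 2*x)) - log(2))/4


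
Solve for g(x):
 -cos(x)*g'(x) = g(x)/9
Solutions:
 g(x) = C1*(sin(x) - 1)^(1/18)/(sin(x) + 1)^(1/18)


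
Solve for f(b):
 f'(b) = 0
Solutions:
 f(b) = C1


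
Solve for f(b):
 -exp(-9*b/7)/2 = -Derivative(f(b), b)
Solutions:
 f(b) = C1 - 7*exp(-9*b/7)/18


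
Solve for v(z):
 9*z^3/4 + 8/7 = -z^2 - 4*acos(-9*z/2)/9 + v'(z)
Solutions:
 v(z) = C1 + 9*z^4/16 + z^3/3 + 4*z*acos(-9*z/2)/9 + 8*z/7 + 4*sqrt(4 - 81*z^2)/81


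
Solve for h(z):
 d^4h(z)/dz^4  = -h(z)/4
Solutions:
 h(z) = (C1*sin(z/2) + C2*cos(z/2))*exp(-z/2) + (C3*sin(z/2) + C4*cos(z/2))*exp(z/2)


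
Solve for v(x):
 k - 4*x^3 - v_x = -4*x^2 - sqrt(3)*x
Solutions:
 v(x) = C1 + k*x - x^4 + 4*x^3/3 + sqrt(3)*x^2/2


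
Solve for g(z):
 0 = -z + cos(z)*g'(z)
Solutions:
 g(z) = C1 + Integral(z/cos(z), z)


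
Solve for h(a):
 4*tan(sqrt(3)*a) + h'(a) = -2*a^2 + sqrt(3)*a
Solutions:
 h(a) = C1 - 2*a^3/3 + sqrt(3)*a^2/2 + 4*sqrt(3)*log(cos(sqrt(3)*a))/3


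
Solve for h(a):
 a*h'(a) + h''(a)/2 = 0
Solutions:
 h(a) = C1 + C2*erf(a)


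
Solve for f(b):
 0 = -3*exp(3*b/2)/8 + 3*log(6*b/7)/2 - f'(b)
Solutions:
 f(b) = C1 + 3*b*log(b)/2 + 3*b*(-log(7) - 1 + log(6))/2 - exp(3*b/2)/4


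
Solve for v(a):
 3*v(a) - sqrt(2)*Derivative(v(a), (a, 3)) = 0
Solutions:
 v(a) = C3*exp(2^(5/6)*3^(1/3)*a/2) + (C1*sin(6^(5/6)*a/4) + C2*cos(6^(5/6)*a/4))*exp(-2^(5/6)*3^(1/3)*a/4)


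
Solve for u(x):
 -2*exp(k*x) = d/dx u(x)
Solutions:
 u(x) = C1 - 2*exp(k*x)/k


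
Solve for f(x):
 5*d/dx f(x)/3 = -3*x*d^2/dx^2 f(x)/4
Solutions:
 f(x) = C1 + C2/x^(11/9)


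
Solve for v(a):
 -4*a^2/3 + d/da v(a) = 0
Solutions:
 v(a) = C1 + 4*a^3/9


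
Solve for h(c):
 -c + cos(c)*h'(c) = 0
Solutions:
 h(c) = C1 + Integral(c/cos(c), c)


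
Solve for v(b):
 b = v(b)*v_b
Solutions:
 v(b) = -sqrt(C1 + b^2)
 v(b) = sqrt(C1 + b^2)


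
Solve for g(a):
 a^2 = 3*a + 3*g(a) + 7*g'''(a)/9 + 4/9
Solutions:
 g(a) = C3*exp(-3*7^(2/3)*a/7) + a^2/3 - a + (C1*sin(3*sqrt(3)*7^(2/3)*a/14) + C2*cos(3*sqrt(3)*7^(2/3)*a/14))*exp(3*7^(2/3)*a/14) - 4/27


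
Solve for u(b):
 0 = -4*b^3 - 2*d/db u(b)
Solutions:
 u(b) = C1 - b^4/2


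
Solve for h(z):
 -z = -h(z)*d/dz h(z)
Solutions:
 h(z) = -sqrt(C1 + z^2)
 h(z) = sqrt(C1 + z^2)


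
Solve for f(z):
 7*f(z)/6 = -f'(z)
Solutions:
 f(z) = C1*exp(-7*z/6)


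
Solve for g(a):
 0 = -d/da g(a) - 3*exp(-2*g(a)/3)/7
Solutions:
 g(a) = 3*log(-sqrt(C1 - 3*a)) - 3*log(21) + 3*log(42)/2
 g(a) = 3*log(C1 - 3*a)/2 - 3*log(21) + 3*log(42)/2


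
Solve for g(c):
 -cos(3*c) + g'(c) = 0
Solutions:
 g(c) = C1 + sin(3*c)/3


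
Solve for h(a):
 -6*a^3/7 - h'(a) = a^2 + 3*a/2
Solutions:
 h(a) = C1 - 3*a^4/14 - a^3/3 - 3*a^2/4


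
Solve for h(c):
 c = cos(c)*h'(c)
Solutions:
 h(c) = C1 + Integral(c/cos(c), c)


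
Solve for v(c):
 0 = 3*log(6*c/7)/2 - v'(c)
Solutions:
 v(c) = C1 + 3*c*log(c)/2 - 3*c*log(7)/2 - 3*c/2 + 3*c*log(6)/2


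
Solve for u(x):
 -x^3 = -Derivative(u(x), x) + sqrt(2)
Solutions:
 u(x) = C1 + x^4/4 + sqrt(2)*x


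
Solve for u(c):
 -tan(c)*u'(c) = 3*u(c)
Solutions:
 u(c) = C1/sin(c)^3


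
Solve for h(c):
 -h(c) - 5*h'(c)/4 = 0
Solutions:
 h(c) = C1*exp(-4*c/5)


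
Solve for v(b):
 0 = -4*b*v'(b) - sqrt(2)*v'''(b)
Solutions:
 v(b) = C1 + Integral(C2*airyai(-sqrt(2)*b) + C3*airybi(-sqrt(2)*b), b)


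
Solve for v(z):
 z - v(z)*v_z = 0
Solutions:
 v(z) = -sqrt(C1 + z^2)
 v(z) = sqrt(C1 + z^2)


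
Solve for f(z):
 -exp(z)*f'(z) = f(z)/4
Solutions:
 f(z) = C1*exp(exp(-z)/4)


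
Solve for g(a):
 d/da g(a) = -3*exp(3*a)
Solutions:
 g(a) = C1 - exp(3*a)


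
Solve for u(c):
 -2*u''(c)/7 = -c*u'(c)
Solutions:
 u(c) = C1 + C2*erfi(sqrt(7)*c/2)


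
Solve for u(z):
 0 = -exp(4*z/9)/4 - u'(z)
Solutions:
 u(z) = C1 - 9*exp(4*z/9)/16


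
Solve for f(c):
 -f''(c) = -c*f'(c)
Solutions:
 f(c) = C1 + C2*erfi(sqrt(2)*c/2)


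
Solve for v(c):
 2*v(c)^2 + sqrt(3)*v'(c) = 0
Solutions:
 v(c) = 3/(C1 + 2*sqrt(3)*c)


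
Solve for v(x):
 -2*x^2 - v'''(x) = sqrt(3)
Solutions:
 v(x) = C1 + C2*x + C3*x^2 - x^5/30 - sqrt(3)*x^3/6


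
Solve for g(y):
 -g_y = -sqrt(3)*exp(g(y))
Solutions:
 g(y) = log(-1/(C1 + sqrt(3)*y))


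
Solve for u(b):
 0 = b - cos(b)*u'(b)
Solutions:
 u(b) = C1 + Integral(b/cos(b), b)


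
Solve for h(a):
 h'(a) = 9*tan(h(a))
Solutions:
 h(a) = pi - asin(C1*exp(9*a))
 h(a) = asin(C1*exp(9*a))


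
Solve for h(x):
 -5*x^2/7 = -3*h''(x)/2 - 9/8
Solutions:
 h(x) = C1 + C2*x + 5*x^4/126 - 3*x^2/8


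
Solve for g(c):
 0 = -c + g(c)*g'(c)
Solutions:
 g(c) = -sqrt(C1 + c^2)
 g(c) = sqrt(C1 + c^2)


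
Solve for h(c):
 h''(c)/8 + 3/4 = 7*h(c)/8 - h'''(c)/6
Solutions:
 h(c) = C1*exp(-c*((4*sqrt(1743) + 167)^(-1/3) + 2 + (4*sqrt(1743) + 167)^(1/3))/8)*sin(sqrt(3)*c*(-(4*sqrt(1743) + 167)^(1/3) + (4*sqrt(1743) + 167)^(-1/3))/8) + C2*exp(-c*((4*sqrt(1743) + 167)^(-1/3) + 2 + (4*sqrt(1743) + 167)^(1/3))/8)*cos(sqrt(3)*c*(-(4*sqrt(1743) + 167)^(1/3) + (4*sqrt(1743) + 167)^(-1/3))/8) + C3*exp(c*(-1 + (4*sqrt(1743) + 167)^(-1/3) + (4*sqrt(1743) + 167)^(1/3))/4) + 6/7


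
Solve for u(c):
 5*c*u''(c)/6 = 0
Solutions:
 u(c) = C1 + C2*c


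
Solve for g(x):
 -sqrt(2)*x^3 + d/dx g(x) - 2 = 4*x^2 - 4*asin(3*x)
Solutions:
 g(x) = C1 + sqrt(2)*x^4/4 + 4*x^3/3 - 4*x*asin(3*x) + 2*x - 4*sqrt(1 - 9*x^2)/3


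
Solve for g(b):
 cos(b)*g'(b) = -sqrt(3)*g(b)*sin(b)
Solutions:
 g(b) = C1*cos(b)^(sqrt(3))


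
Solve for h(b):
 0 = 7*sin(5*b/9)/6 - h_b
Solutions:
 h(b) = C1 - 21*cos(5*b/9)/10


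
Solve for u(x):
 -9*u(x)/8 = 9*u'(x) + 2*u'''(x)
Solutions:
 u(x) = C1*exp(6^(1/3)*x*(-4*6^(1/3)/(3 + sqrt(393))^(1/3) + (3 + sqrt(393))^(1/3))/8)*sin(2^(1/3)*3^(1/6)*x*(12*2^(1/3)/(3 + sqrt(393))^(1/3) + 3^(2/3)*(3 + sqrt(393))^(1/3))/8) + C2*exp(6^(1/3)*x*(-4*6^(1/3)/(3 + sqrt(393))^(1/3) + (3 + sqrt(393))^(1/3))/8)*cos(2^(1/3)*3^(1/6)*x*(12*2^(1/3)/(3 + sqrt(393))^(1/3) + 3^(2/3)*(3 + sqrt(393))^(1/3))/8) + C3*exp(6^(1/3)*x*(-(3 + sqrt(393))^(1/3)/4 + 6^(1/3)/(3 + sqrt(393))^(1/3)))


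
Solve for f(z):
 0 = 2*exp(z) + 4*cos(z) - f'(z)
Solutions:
 f(z) = C1 + 2*exp(z) + 4*sin(z)


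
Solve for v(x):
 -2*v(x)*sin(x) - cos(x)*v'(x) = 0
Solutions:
 v(x) = C1*cos(x)^2


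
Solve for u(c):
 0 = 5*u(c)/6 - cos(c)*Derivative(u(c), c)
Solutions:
 u(c) = C1*(sin(c) + 1)^(5/12)/(sin(c) - 1)^(5/12)


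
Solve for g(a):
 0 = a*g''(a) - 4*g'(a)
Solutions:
 g(a) = C1 + C2*a^5


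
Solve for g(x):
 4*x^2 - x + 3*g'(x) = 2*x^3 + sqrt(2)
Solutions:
 g(x) = C1 + x^4/6 - 4*x^3/9 + x^2/6 + sqrt(2)*x/3


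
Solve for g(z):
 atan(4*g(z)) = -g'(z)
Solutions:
 Integral(1/atan(4*_y), (_y, g(z))) = C1 - z


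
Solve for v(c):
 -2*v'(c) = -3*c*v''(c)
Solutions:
 v(c) = C1 + C2*c^(5/3)


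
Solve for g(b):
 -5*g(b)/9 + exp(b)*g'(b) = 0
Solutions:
 g(b) = C1*exp(-5*exp(-b)/9)


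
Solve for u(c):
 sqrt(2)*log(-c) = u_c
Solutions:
 u(c) = C1 + sqrt(2)*c*log(-c) - sqrt(2)*c


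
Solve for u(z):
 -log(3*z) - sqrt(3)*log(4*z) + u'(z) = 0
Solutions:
 u(z) = C1 + z*log(z) + sqrt(3)*z*log(z) - sqrt(3)*z - z + z*log(3*2^(2*sqrt(3)))


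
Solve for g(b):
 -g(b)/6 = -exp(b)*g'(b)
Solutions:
 g(b) = C1*exp(-exp(-b)/6)


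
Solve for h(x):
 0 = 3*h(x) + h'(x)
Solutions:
 h(x) = C1*exp(-3*x)


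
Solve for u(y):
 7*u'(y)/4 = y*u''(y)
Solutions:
 u(y) = C1 + C2*y^(11/4)


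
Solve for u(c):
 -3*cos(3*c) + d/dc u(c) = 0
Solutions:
 u(c) = C1 + sin(3*c)


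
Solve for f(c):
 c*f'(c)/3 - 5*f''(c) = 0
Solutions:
 f(c) = C1 + C2*erfi(sqrt(30)*c/30)


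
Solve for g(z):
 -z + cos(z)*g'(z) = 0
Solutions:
 g(z) = C1 + Integral(z/cos(z), z)


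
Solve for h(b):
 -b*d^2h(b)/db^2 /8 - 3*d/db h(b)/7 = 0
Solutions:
 h(b) = C1 + C2/b^(17/7)


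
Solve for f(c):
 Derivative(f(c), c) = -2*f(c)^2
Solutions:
 f(c) = 1/(C1 + 2*c)


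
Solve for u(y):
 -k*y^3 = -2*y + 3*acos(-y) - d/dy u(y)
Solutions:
 u(y) = C1 + k*y^4/4 - y^2 + 3*y*acos(-y) + 3*sqrt(1 - y^2)


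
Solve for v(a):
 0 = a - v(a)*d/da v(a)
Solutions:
 v(a) = -sqrt(C1 + a^2)
 v(a) = sqrt(C1 + a^2)


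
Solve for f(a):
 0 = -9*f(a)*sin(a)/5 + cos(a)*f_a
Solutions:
 f(a) = C1/cos(a)^(9/5)


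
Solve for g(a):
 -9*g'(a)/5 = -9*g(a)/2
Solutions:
 g(a) = C1*exp(5*a/2)


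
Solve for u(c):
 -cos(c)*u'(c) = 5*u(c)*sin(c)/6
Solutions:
 u(c) = C1*cos(c)^(5/6)


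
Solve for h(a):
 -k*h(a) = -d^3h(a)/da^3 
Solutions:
 h(a) = C1*exp(a*k^(1/3)) + C2*exp(a*k^(1/3)*(-1 + sqrt(3)*I)/2) + C3*exp(-a*k^(1/3)*(1 + sqrt(3)*I)/2)


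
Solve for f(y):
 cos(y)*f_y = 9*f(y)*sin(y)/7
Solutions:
 f(y) = C1/cos(y)^(9/7)


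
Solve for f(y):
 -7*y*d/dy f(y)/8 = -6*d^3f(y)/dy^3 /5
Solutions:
 f(y) = C1 + Integral(C2*airyai(35^(1/3)*6^(2/3)*y/12) + C3*airybi(35^(1/3)*6^(2/3)*y/12), y)


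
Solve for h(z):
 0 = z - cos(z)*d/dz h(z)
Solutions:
 h(z) = C1 + Integral(z/cos(z), z)


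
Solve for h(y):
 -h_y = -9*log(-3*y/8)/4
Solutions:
 h(y) = C1 + 9*y*log(-y)/4 + 9*y*(-3*log(2) - 1 + log(3))/4


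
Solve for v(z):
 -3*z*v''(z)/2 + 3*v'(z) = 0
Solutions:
 v(z) = C1 + C2*z^3


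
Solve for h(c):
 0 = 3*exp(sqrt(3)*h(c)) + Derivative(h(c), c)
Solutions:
 h(c) = sqrt(3)*(2*log(1/(C1 + 3*c)) - log(3))/6


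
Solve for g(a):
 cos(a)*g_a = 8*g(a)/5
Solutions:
 g(a) = C1*(sin(a) + 1)^(4/5)/(sin(a) - 1)^(4/5)


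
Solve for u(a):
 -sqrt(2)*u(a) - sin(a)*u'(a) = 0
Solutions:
 u(a) = C1*(cos(a) + 1)^(sqrt(2)/2)/(cos(a) - 1)^(sqrt(2)/2)


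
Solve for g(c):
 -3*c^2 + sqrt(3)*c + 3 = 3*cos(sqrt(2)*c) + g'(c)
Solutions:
 g(c) = C1 - c^3 + sqrt(3)*c^2/2 + 3*c - 3*sqrt(2)*sin(sqrt(2)*c)/2


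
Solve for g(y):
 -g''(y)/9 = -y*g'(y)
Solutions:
 g(y) = C1 + C2*erfi(3*sqrt(2)*y/2)


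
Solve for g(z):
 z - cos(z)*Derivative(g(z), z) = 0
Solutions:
 g(z) = C1 + Integral(z/cos(z), z)


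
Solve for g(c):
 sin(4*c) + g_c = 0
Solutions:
 g(c) = C1 + cos(4*c)/4


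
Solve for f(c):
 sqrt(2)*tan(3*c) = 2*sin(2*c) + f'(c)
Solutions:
 f(c) = C1 - sqrt(2)*log(cos(3*c))/3 + cos(2*c)
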